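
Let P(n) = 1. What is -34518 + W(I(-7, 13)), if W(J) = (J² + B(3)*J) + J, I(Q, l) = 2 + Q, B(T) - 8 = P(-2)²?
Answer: -34543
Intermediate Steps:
B(T) = 9 (B(T) = 8 + 1² = 8 + 1 = 9)
W(J) = J² + 10*J (W(J) = (J² + 9*J) + J = J² + 10*J)
-34518 + W(I(-7, 13)) = -34518 + (2 - 7)*(10 + (2 - 7)) = -34518 - 5*(10 - 5) = -34518 - 5*5 = -34518 - 25 = -34543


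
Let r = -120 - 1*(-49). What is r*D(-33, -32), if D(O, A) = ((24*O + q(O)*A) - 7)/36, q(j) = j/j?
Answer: 19667/12 ≈ 1638.9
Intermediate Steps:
q(j) = 1
r = -71 (r = -120 + 49 = -71)
D(O, A) = -7/36 + A/36 + 2*O/3 (D(O, A) = ((24*O + 1*A) - 7)/36 = ((24*O + A) - 7)*(1/36) = ((A + 24*O) - 7)*(1/36) = (-7 + A + 24*O)*(1/36) = -7/36 + A/36 + 2*O/3)
r*D(-33, -32) = -71*(-7/36 + (1/36)*(-32) + (⅔)*(-33)) = -71*(-7/36 - 8/9 - 22) = -71*(-277/12) = 19667/12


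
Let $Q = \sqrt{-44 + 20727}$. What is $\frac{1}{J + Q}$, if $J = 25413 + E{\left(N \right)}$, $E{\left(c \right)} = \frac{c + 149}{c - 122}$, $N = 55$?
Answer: $\frac{8774253}{222946233854} - \frac{4489 \sqrt{20683}}{2898301040102} \approx 3.9133 \cdot 10^{-5}$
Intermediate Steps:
$E{\left(c \right)} = \frac{149 + c}{-122 + c}$
$Q = \sqrt{20683} \approx 143.82$
$J = \frac{1702467}{67}$ ($J = 25413 + \frac{149 + 55}{-122 + 55} = 25413 + \frac{1}{-67} \cdot 204 = 25413 - \frac{204}{67} = \frac{1702467}{67} \approx 25410.0$)
$\frac{1}{J + Q} = \frac{1}{\frac{1702467}{67} + \sqrt{20683}}$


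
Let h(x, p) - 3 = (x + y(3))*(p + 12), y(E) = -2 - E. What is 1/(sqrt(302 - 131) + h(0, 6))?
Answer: -29/2466 - sqrt(19)/2466 ≈ -0.013528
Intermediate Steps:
h(x, p) = 3 + (-5 + x)*(12 + p) (h(x, p) = 3 + (x + (-2 - 1*3))*(p + 12) = 3 + (x + (-2 - 3))*(12 + p) = 3 + (x - 5)*(12 + p) = 3 + (-5 + x)*(12 + p))
1/(sqrt(302 - 131) + h(0, 6)) = 1/(sqrt(302 - 131) + (-57 - 5*6 + 12*0 + 6*0)) = 1/(sqrt(171) + (-57 - 30 + 0 + 0)) = 1/(3*sqrt(19) - 87) = 1/(-87 + 3*sqrt(19))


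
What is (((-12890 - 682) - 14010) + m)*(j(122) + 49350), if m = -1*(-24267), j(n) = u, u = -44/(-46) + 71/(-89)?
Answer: -334880554125/2047 ≈ -1.6360e+8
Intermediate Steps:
u = 325/2047 (u = -44*(-1/46) + 71*(-1/89) = 22/23 - 71/89 = 325/2047 ≈ 0.15877)
j(n) = 325/2047
m = 24267
(((-12890 - 682) - 14010) + m)*(j(122) + 49350) = (((-12890 - 682) - 14010) + 24267)*(325/2047 + 49350) = ((-13572 - 14010) + 24267)*(101019775/2047) = (-27582 + 24267)*(101019775/2047) = -3315*101019775/2047 = -334880554125/2047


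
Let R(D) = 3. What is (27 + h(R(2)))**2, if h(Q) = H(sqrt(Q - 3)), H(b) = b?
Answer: 729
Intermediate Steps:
h(Q) = sqrt(-3 + Q) (h(Q) = sqrt(Q - 3) = sqrt(-3 + Q))
(27 + h(R(2)))**2 = (27 + sqrt(-3 + 3))**2 = (27 + sqrt(0))**2 = (27 + 0)**2 = 27**2 = 729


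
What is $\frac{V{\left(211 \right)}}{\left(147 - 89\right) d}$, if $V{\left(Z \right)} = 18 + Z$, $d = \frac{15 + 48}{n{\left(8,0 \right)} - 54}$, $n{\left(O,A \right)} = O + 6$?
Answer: $- \frac{4580}{1827} \approx -2.5068$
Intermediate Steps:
$n{\left(O,A \right)} = 6 + O$
$d = - \frac{63}{40}$ ($d = \frac{15 + 48}{\left(6 + 8\right) - 54} = \frac{63}{14 - 54} = \frac{63}{-40} = 63 \left(- \frac{1}{40}\right) = - \frac{63}{40} \approx -1.575$)
$\frac{V{\left(211 \right)}}{\left(147 - 89\right) d} = \frac{18 + 211}{\left(147 - 89\right) \left(- \frac{63}{40}\right)} = \frac{229}{58 \left(- \frac{63}{40}\right)} = \frac{229}{- \frac{1827}{20}} = 229 \left(- \frac{20}{1827}\right) = - \frac{4580}{1827}$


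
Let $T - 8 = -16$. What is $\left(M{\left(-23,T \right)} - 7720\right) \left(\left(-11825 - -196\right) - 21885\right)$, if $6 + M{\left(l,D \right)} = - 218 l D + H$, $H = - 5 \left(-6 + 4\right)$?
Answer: $1602907592$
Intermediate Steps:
$H = 10$ ($H = \left(-5\right) \left(-2\right) = 10$)
$T = -8$ ($T = 8 - 16 = -8$)
$M{\left(l,D \right)} = 4 - 218 D l$ ($M{\left(l,D \right)} = -6 + \left(- 218 l D + 10\right) = -6 - \left(-10 + 218 D l\right) = 4 - 218 D l$)
$\left(M{\left(-23,T \right)} - 7720\right) \left(\left(-11825 - -196\right) - 21885\right) = \left(\left(4 - \left(-1744\right) \left(-23\right)\right) - 7720\right) \left(\left(-11825 - -196\right) - 21885\right) = \left(\left(4 - 40112\right) - 7720\right) \left(\left(-11825 + 196\right) - 21885\right) = \left(-40108 - 7720\right) \left(-11629 - 21885\right) = \left(-47828\right) \left(-33514\right) = 1602907592$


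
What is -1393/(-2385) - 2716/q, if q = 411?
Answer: -1968379/326745 ≈ -6.0242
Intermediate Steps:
-1393/(-2385) - 2716/q = -1393/(-2385) - 2716/411 = -1393*(-1/2385) - 2716*1/411 = 1393/2385 - 2716/411 = -1968379/326745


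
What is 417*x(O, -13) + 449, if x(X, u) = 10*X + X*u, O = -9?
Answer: 11708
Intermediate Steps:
417*x(O, -13) + 449 = 417*(-9*(10 - 13)) + 449 = 417*(-9*(-3)) + 449 = 417*27 + 449 = 11259 + 449 = 11708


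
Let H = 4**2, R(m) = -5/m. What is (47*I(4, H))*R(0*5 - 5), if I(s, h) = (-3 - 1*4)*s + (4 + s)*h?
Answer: 4700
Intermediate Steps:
H = 16
I(s, h) = -7*s + h*(4 + s) (I(s, h) = (-3 - 4)*s + h*(4 + s) = -7*s + h*(4 + s))
(47*I(4, H))*R(0*5 - 5) = (47*(-7*4 + 4*16 + 16*4))*(-5/(0*5 - 5)) = (47*(-28 + 64 + 64))*(-5/(0 - 5)) = (47*100)*(-5/(-5)) = 4700*(-5*(-1/5)) = 4700*1 = 4700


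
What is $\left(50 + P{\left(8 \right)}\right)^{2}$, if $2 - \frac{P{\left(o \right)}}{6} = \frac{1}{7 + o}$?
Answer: $\frac{94864}{25} \approx 3794.6$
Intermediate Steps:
$P{\left(o \right)} = 12 - \frac{6}{7 + o}$
$\left(50 + P{\left(8 \right)}\right)^{2} = \left(50 + \frac{6 \left(13 + 2 \cdot 8\right)}{7 + 8}\right)^{2} = \left(50 + \frac{6 \left(13 + 16\right)}{15}\right)^{2} = \left(50 + 6 \cdot \frac{1}{15} \cdot 29\right)^{2} = \left(50 + \frac{58}{5}\right)^{2} = \left(\frac{308}{5}\right)^{2} = \frac{94864}{25}$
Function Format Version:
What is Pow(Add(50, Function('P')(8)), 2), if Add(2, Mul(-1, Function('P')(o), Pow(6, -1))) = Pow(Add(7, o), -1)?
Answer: Rational(94864, 25) ≈ 3794.6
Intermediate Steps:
Function('P')(o) = Add(12, Mul(-6, Pow(Add(7, o), -1)))
Pow(Add(50, Function('P')(8)), 2) = Pow(Add(50, Mul(6, Pow(Add(7, 8), -1), Add(13, Mul(2, 8)))), 2) = Pow(Add(50, Mul(6, Pow(15, -1), Add(13, 16))), 2) = Pow(Add(50, Mul(6, Rational(1, 15), 29)), 2) = Pow(Add(50, Rational(58, 5)), 2) = Pow(Rational(308, 5), 2) = Rational(94864, 25)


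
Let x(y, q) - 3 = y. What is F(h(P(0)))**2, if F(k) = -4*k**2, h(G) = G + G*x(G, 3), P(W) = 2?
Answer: 331776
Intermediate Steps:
x(y, q) = 3 + y
h(G) = G + G*(3 + G)
F(h(P(0)))**2 = (-4*4*(4 + 2)**2)**2 = (-4*(2*6)**2)**2 = (-4*12**2)**2 = (-4*144)**2 = (-576)**2 = 331776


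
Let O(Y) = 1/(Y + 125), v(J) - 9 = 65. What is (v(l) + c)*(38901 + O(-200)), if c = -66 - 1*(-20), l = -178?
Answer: 81692072/75 ≈ 1.0892e+6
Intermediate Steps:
v(J) = 74 (v(J) = 9 + 65 = 74)
c = -46 (c = -66 + 20 = -46)
O(Y) = 1/(125 + Y)
(v(l) + c)*(38901 + O(-200)) = (74 - 46)*(38901 + 1/(125 - 200)) = 28*(38901 + 1/(-75)) = 28*(38901 - 1/75) = 28*(2917574/75) = 81692072/75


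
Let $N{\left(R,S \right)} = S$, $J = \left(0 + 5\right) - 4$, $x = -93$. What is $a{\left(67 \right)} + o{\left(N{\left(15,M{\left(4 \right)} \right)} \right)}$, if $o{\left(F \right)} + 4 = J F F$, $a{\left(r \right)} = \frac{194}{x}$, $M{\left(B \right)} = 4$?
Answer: $\frac{922}{93} \approx 9.914$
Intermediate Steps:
$J = 1$ ($J = 5 - 4 = 1$)
$a{\left(r \right)} = - \frac{194}{93}$ ($a{\left(r \right)} = \frac{194}{-93} = 194 \left(- \frac{1}{93}\right) = - \frac{194}{93}$)
$o{\left(F \right)} = -4 + F^{2}$ ($o{\left(F \right)} = -4 + 1 F F = -4 + 1 F^{2} = -4 + F^{2}$)
$a{\left(67 \right)} + o{\left(N{\left(15,M{\left(4 \right)} \right)} \right)} = - \frac{194}{93} - \left(4 - 4^{2}\right) = - \frac{194}{93} + \left(-4 + 16\right) = - \frac{194}{93} + 12 = \frac{922}{93}$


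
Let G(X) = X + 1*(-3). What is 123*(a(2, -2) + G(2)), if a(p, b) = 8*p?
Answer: 1845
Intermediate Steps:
G(X) = -3 + X (G(X) = X - 3 = -3 + X)
123*(a(2, -2) + G(2)) = 123*(8*2 + (-3 + 2)) = 123*(16 - 1) = 123*15 = 1845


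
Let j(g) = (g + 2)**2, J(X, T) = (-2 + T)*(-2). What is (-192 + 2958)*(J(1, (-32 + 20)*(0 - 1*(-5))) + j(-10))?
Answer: 520008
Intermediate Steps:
J(X, T) = 4 - 2*T
j(g) = (2 + g)**2
(-192 + 2958)*(J(1, (-32 + 20)*(0 - 1*(-5))) + j(-10)) = (-192 + 2958)*((4 - 2*(-32 + 20)*(0 - 1*(-5))) + (2 - 10)**2) = 2766*((4 - (-24)*(0 + 5)) + (-8)**2) = 2766*((4 - (-24)*5) + 64) = 2766*((4 - 2*(-60)) + 64) = 2766*((4 + 120) + 64) = 2766*(124 + 64) = 2766*188 = 520008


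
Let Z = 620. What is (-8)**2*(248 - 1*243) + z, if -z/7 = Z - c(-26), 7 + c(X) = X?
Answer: -4251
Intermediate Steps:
c(X) = -7 + X
z = -4571 (z = -7*(620 - (-7 - 26)) = -7*(620 - 1*(-33)) = -7*(620 + 33) = -7*653 = -4571)
(-8)**2*(248 - 1*243) + z = (-8)**2*(248 - 1*243) - 4571 = 64*(248 - 243) - 4571 = 64*5 - 4571 = 320 - 4571 = -4251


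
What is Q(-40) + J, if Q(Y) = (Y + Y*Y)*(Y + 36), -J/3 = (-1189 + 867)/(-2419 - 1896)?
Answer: -26926566/4315 ≈ -6240.2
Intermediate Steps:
J = -966/4315 (J = -3*(-1189 + 867)/(-2419 - 1896) = -(-966)/(-4315) = -(-966)*(-1)/4315 = -3*322/4315 = -966/4315 ≈ -0.22387)
Q(Y) = (36 + Y)*(Y + Y²) (Q(Y) = (Y + Y²)*(36 + Y) = (36 + Y)*(Y + Y²))
Q(-40) + J = -40*(36 + (-40)² + 37*(-40)) - 966/4315 = -40*(36 + 1600 - 1480) - 966/4315 = -40*156 - 966/4315 = -6240 - 966/4315 = -26926566/4315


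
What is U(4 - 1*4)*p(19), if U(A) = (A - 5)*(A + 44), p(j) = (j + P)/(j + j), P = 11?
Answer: -3300/19 ≈ -173.68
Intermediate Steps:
p(j) = (11 + j)/(2*j) (p(j) = (j + 11)/(j + j) = (11 + j)/((2*j)) = (11 + j)*(1/(2*j)) = (11 + j)/(2*j))
U(A) = (-5 + A)*(44 + A)
U(4 - 1*4)*p(19) = (-220 + (4 - 1*4)² + 39*(4 - 1*4))*((½)*(11 + 19)/19) = (-220 + (4 - 4)² + 39*(4 - 4))*((½)*(1/19)*30) = (-220 + 0² + 39*0)*(15/19) = (-220 + 0 + 0)*(15/19) = -220*15/19 = -3300/19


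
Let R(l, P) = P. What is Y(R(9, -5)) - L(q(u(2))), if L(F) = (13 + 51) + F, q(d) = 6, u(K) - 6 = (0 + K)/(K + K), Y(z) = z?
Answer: -75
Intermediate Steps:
u(K) = 13/2 (u(K) = 6 + (0 + K)/(K + K) = 6 + K/((2*K)) = 6 + K*(1/(2*K)) = 6 + ½ = 13/2)
L(F) = 64 + F
Y(R(9, -5)) - L(q(u(2))) = -5 - (64 + 6) = -5 - 1*70 = -5 - 70 = -75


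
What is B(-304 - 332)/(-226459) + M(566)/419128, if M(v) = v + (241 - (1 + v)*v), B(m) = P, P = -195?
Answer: -72411192825/94915307752 ≈ -0.76290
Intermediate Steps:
B(m) = -195
M(v) = 241 + v - v*(1 + v) (M(v) = v + (241 - v*(1 + v)) = 241 + v - v*(1 + v))
B(-304 - 332)/(-226459) + M(566)/419128 = -195/(-226459) + (241 - 1*566²)/419128 = -195*(-1/226459) + (241 - 1*320356)*(1/419128) = 195/226459 + (241 - 320356)*(1/419128) = 195/226459 - 320115*1/419128 = 195/226459 - 320115/419128 = -72411192825/94915307752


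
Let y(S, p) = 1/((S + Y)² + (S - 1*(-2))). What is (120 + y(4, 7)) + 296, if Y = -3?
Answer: 2913/7 ≈ 416.14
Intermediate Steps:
y(S, p) = 1/(2 + S + (-3 + S)²) (y(S, p) = 1/((S - 3)² + (S - 1*(-2))) = 1/((-3 + S)² + (S + 2)) = 1/((-3 + S)² + (2 + S)) = 1/(2 + S + (-3 + S)²))
(120 + y(4, 7)) + 296 = (120 + 1/(2 + 4 + (-3 + 4)²)) + 296 = (120 + 1/(2 + 4 + 1²)) + 296 = (120 + 1/(2 + 4 + 1)) + 296 = (120 + 1/7) + 296 = (120 + ⅐) + 296 = 841/7 + 296 = 2913/7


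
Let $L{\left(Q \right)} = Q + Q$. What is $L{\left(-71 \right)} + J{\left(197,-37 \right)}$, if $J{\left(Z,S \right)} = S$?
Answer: $-179$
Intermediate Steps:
$L{\left(Q \right)} = 2 Q$
$L{\left(-71 \right)} + J{\left(197,-37 \right)} = 2 \left(-71\right) - 37 = -142 - 37 = -179$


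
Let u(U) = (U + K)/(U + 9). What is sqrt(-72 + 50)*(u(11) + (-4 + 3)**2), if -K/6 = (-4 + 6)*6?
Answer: -41*I*sqrt(22)/20 ≈ -9.6154*I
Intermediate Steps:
K = -72 (K = -6*(-4 + 6)*6 = -12*6 = -6*12 = -72)
u(U) = (-72 + U)/(9 + U) (u(U) = (U - 72)/(U + 9) = (-72 + U)/(9 + U))
sqrt(-72 + 50)*(u(11) + (-4 + 3)**2) = sqrt(-72 + 50)*((-72 + 11)/(9 + 11) + (-4 + 3)**2) = sqrt(-22)*(-61/20 + (-1)**2) = (I*sqrt(22))*((1/20)*(-61) + 1) = (I*sqrt(22))*(-61/20 + 1) = (I*sqrt(22))*(-41/20) = -41*I*sqrt(22)/20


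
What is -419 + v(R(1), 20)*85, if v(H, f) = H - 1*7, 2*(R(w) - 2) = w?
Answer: -1603/2 ≈ -801.50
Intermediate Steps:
R(w) = 2 + w/2
v(H, f) = -7 + H (v(H, f) = H - 7 = -7 + H)
-419 + v(R(1), 20)*85 = -419 + (-7 + (2 + (½)*1))*85 = -419 + (-7 + (2 + ½))*85 = -419 + (-7 + 5/2)*85 = -419 - 9/2*85 = -419 - 765/2 = -1603/2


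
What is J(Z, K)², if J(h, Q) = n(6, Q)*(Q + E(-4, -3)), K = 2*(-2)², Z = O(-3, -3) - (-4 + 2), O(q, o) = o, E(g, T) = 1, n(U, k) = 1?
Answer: 81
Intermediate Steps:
Z = -1 (Z = -3 - (-4 + 2) = -3 - 1*(-2) = -3 + 2 = -1)
K = 8 (K = 2*4 = 8)
J(h, Q) = 1 + Q (J(h, Q) = 1*(Q + 1) = 1*(1 + Q) = 1 + Q)
J(Z, K)² = (1 + 8)² = 9² = 81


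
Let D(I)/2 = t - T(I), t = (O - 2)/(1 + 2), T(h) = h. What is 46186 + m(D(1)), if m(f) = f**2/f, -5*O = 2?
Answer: 230912/5 ≈ 46182.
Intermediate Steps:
O = -2/5 (O = -1/5*2 = -2/5 ≈ -0.40000)
t = -4/5 (t = (-2/5 - 2)/(1 + 2) = -12/5/3 = -12/5*1/3 = -4/5 ≈ -0.80000)
D(I) = -8/5 - 2*I (D(I) = 2*(-4/5 - I) = -8/5 - 2*I)
m(f) = f
46186 + m(D(1)) = 46186 + (-8/5 - 2*1) = 46186 + (-8/5 - 2) = 46186 - 18/5 = 230912/5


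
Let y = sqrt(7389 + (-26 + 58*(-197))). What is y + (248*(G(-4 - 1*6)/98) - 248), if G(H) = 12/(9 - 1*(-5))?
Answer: -84320/343 + I*sqrt(4063) ≈ -245.83 + 63.742*I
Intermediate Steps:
G(H) = 6/7 (G(H) = 12/(9 + 5) = 12/14 = 12*(1/14) = 6/7)
y = I*sqrt(4063) (y = sqrt(7389 + (-26 - 11426)) = sqrt(7389 - 11452) = sqrt(-4063) = I*sqrt(4063) ≈ 63.742*I)
y + (248*(G(-4 - 1*6)/98) - 248) = I*sqrt(4063) + (248*((6/7)/98) - 248) = I*sqrt(4063) + (248*((6/7)*(1/98)) - 248) = I*sqrt(4063) + (248*(3/343) - 248) = I*sqrt(4063) + (744/343 - 248) = I*sqrt(4063) - 84320/343 = -84320/343 + I*sqrt(4063)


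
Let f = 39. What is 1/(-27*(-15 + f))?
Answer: -1/648 ≈ -0.0015432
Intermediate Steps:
1/(-27*(-15 + f)) = 1/(-27*(-15 + 39)) = 1/(-27*24) = 1/(-648) = -1/648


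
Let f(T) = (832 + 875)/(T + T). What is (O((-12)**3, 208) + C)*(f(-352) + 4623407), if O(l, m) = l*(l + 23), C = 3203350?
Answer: 10008078974826695/352 ≈ 2.8432e+13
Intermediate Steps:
f(T) = 1707/(2*T) (f(T) = 1707/((2*T)) = 1707*(1/(2*T)) = 1707/(2*T))
O(l, m) = l*(23 + l)
(O((-12)**3, 208) + C)*(f(-352) + 4623407) = ((-12)**3*(23 + (-12)**3) + 3203350)*((1707/2)/(-352) + 4623407) = (-1728*(23 - 1728) + 3203350)*((1707/2)*(-1/352) + 4623407) = (-1728*(-1705) + 3203350)*(-1707/704 + 4623407) = (2946240 + 3203350)*(3254876821/704) = 6149590*(3254876821/704) = 10008078974826695/352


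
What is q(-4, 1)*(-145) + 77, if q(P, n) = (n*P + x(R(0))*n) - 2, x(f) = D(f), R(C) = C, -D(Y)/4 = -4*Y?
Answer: 947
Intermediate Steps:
D(Y) = 16*Y (D(Y) = -(-16)*Y = 16*Y)
x(f) = 16*f
q(P, n) = -2 + P*n (q(P, n) = (n*P + (16*0)*n) - 2 = (P*n + 0*n) - 2 = (P*n + 0) - 2 = P*n - 2 = -2 + P*n)
q(-4, 1)*(-145) + 77 = (-2 - 4*1)*(-145) + 77 = (-2 - 4)*(-145) + 77 = -6*(-145) + 77 = 870 + 77 = 947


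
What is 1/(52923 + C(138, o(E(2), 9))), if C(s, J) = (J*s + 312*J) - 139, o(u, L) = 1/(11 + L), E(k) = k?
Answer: 2/105613 ≈ 1.8937e-5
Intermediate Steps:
C(s, J) = -139 + 312*J + J*s (C(s, J) = (312*J + J*s) - 139 = -139 + 312*J + J*s)
1/(52923 + C(138, o(E(2), 9))) = 1/(52923 + (-139 + 312/(11 + 9) + 138/(11 + 9))) = 1/(52923 + (-139 + 312/20 + 138/20)) = 1/(52923 + (-139 + 312*(1/20) + (1/20)*138)) = 1/(52923 + (-139 + 78/5 + 69/10)) = 1/(52923 - 233/2) = 1/(105613/2) = 2/105613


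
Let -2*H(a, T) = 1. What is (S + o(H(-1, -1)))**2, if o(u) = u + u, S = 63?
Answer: 3844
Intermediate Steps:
H(a, T) = -1/2 (H(a, T) = -1/2*1 = -1/2)
o(u) = 2*u
(S + o(H(-1, -1)))**2 = (63 + 2*(-1/2))**2 = (63 - 1)**2 = 62**2 = 3844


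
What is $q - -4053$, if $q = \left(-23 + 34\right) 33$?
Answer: $4416$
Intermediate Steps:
$q = 363$ ($q = 11 \cdot 33 = 363$)
$q - -4053 = 363 - -4053 = 363 + 4053 = 4416$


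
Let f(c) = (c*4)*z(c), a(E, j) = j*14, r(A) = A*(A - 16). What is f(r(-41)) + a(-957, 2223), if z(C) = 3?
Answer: 59166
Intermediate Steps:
r(A) = A*(-16 + A)
a(E, j) = 14*j
f(c) = 12*c (f(c) = (c*4)*3 = (4*c)*3 = 12*c)
f(r(-41)) + a(-957, 2223) = 12*(-41*(-16 - 41)) + 14*2223 = 12*(-41*(-57)) + 31122 = 12*2337 + 31122 = 28044 + 31122 = 59166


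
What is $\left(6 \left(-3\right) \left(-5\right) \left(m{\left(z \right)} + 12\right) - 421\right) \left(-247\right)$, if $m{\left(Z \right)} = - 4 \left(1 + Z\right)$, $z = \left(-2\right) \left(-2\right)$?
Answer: $281827$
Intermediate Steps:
$z = 4$
$m{\left(Z \right)} = -4 - 4 Z$
$\left(6 \left(-3\right) \left(-5\right) \left(m{\left(z \right)} + 12\right) - 421\right) \left(-247\right) = \left(6 \left(-3\right) \left(-5\right) \left(\left(-4 - 16\right) + 12\right) - 421\right) \left(-247\right) = \left(\left(-18\right) \left(-5\right) \left(\left(-4 - 16\right) + 12\right) - 421\right) \left(-247\right) = \left(90 \left(-20 + 12\right) - 421\right) \left(-247\right) = \left(90 \left(-8\right) - 421\right) \left(-247\right) = \left(-720 - 421\right) \left(-247\right) = \left(-1141\right) \left(-247\right) = 281827$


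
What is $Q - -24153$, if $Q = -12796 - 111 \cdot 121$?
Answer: $-2074$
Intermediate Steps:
$Q = -26227$ ($Q = -12796 - 13431 = -26227$)
$Q - -24153 = -26227 - -24153 = -26227 + 24153 = -2074$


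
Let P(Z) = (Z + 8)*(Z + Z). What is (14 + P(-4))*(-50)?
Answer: 900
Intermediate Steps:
P(Z) = 2*Z*(8 + Z) (P(Z) = (8 + Z)*(2*Z) = 2*Z*(8 + Z))
(14 + P(-4))*(-50) = (14 + 2*(-4)*(8 - 4))*(-50) = (14 + 2*(-4)*4)*(-50) = (14 - 32)*(-50) = -18*(-50) = 900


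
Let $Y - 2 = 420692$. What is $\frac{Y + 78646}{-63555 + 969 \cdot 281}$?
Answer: $\frac{249670}{104367} \approx 2.3922$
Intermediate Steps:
$Y = 420694$ ($Y = 2 + 420692 = 420694$)
$\frac{Y + 78646}{-63555 + 969 \cdot 281} = \frac{420694 + 78646}{-63555 + 969 \cdot 281} = \frac{499340}{-63555 + 272289} = \frac{499340}{208734} = 499340 \cdot \frac{1}{208734} = \frac{249670}{104367}$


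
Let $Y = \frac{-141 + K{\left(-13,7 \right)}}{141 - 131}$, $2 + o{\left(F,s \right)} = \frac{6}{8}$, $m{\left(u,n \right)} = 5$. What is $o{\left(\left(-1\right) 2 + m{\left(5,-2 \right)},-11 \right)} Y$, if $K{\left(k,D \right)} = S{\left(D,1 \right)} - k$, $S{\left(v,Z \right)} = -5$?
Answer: $\frac{133}{8} \approx 16.625$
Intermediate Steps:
$K{\left(k,D \right)} = -5 - k$
$o{\left(F,s \right)} = - \frac{5}{4}$ ($o{\left(F,s \right)} = -2 + \frac{6}{8} = -2 + 6 \cdot \frac{1}{8} = -2 + \frac{3}{4} = - \frac{5}{4}$)
$Y = - \frac{133}{10}$ ($Y = \frac{-141 - -8}{141 - 131} = \frac{-141 + \left(-5 + 13\right)}{10} = \left(-141 + 8\right) \frac{1}{10} = \left(-133\right) \frac{1}{10} = - \frac{133}{10} \approx -13.3$)
$o{\left(\left(-1\right) 2 + m{\left(5,-2 \right)},-11 \right)} Y = \left(- \frac{5}{4}\right) \left(- \frac{133}{10}\right) = \frac{133}{8}$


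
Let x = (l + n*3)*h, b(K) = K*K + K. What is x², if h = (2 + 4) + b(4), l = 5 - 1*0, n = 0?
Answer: 16900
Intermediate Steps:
b(K) = K + K² (b(K) = K² + K = K + K²)
l = 5 (l = 5 + 0 = 5)
h = 26 (h = (2 + 4) + 4*(1 + 4) = 6 + 4*5 = 6 + 20 = 26)
x = 130 (x = (5 + 0*3)*26 = (5 + 0)*26 = 5*26 = 130)
x² = 130² = 16900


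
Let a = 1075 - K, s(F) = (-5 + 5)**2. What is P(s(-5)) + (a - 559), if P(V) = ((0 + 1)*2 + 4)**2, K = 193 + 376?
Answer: -17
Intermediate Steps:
s(F) = 0 (s(F) = 0**2 = 0)
K = 569
a = 506 (a = 1075 - 1*569 = 1075 - 569 = 506)
P(V) = 36 (P(V) = (1*2 + 4)**2 = (2 + 4)**2 = 6**2 = 36)
P(s(-5)) + (a - 559) = 36 + (506 - 559) = 36 - 53 = -17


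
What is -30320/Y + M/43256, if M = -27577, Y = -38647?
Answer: 245753601/1671714632 ≈ 0.14701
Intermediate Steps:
-30320/Y + M/43256 = -30320/(-38647) - 27577/43256 = -30320*(-1/38647) - 27577*1/43256 = 30320/38647 - 27577/43256 = 245753601/1671714632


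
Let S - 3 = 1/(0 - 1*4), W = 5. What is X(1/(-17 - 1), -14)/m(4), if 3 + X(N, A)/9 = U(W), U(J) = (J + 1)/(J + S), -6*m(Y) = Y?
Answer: 1863/62 ≈ 30.048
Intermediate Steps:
m(Y) = -Y/6
S = 11/4 (S = 3 + 1/(0 - 1*4) = 3 + 1/(0 - 4) = 3 + 1/(-4) = 3 - ¼ = 11/4 ≈ 2.7500)
U(J) = (1 + J)/(11/4 + J) (U(J) = (J + 1)/(J + 11/4) = (1 + J)/(11/4 + J))
X(N, A) = -621/31 (X(N, A) = -27 + 9*(4*(1 + 5)/(11 + 4*5)) = -27 + 9*(4*6/(11 + 20)) = -27 + 9*(4*6/31) = -27 + 9*(4*(1/31)*6) = -27 + 9*(24/31) = -27 + 216/31 = -621/31)
X(1/(-17 - 1), -14)/m(4) = -621/(31*((-⅙*4))) = -621/(31*(-⅔)) = -621/31*(-3/2) = 1863/62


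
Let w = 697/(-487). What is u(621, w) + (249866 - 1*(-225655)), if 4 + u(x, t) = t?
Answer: 231576082/487 ≈ 4.7552e+5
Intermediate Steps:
w = -697/487 (w = 697*(-1/487) = -697/487 ≈ -1.4312)
u(x, t) = -4 + t
u(621, w) + (249866 - 1*(-225655)) = (-4 - 697/487) + (249866 - 1*(-225655)) = -2645/487 + (249866 + 225655) = -2645/487 + 475521 = 231576082/487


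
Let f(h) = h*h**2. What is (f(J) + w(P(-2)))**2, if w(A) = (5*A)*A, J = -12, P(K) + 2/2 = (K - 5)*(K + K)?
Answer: 3674889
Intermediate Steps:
P(K) = -1 + 2*K*(-5 + K) (P(K) = -1 + (K - 5)*(K + K) = -1 + (-5 + K)*(2*K) = -1 + 2*K*(-5 + K))
w(A) = 5*A**2
f(h) = h**3
(f(J) + w(P(-2)))**2 = ((-12)**3 + 5*(-1 - 10*(-2) + 2*(-2)**2)**2)**2 = (-1728 + 5*(-1 + 20 + 2*4)**2)**2 = (-1728 + 5*(-1 + 20 + 8)**2)**2 = (-1728 + 5*27**2)**2 = (-1728 + 5*729)**2 = (-1728 + 3645)**2 = 1917**2 = 3674889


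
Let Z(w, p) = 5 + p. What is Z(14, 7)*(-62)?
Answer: -744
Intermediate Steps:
Z(14, 7)*(-62) = (5 + 7)*(-62) = 12*(-62) = -744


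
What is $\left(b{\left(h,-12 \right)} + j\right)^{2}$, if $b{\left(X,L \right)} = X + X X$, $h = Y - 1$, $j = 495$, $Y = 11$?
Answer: $366025$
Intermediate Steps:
$h = 10$ ($h = 11 - 1 = 10$)
$b{\left(X,L \right)} = X + X^{2}$
$\left(b{\left(h,-12 \right)} + j\right)^{2} = \left(10 \left(1 + 10\right) + 495\right)^{2} = \left(10 \cdot 11 + 495\right)^{2} = \left(110 + 495\right)^{2} = 605^{2} = 366025$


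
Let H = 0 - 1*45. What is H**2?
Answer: 2025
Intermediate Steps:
H = -45 (H = 0 - 45 = -45)
H**2 = (-45)**2 = 2025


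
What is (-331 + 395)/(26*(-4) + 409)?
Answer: 64/305 ≈ 0.20984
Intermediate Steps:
(-331 + 395)/(26*(-4) + 409) = 64/(-104 + 409) = 64/305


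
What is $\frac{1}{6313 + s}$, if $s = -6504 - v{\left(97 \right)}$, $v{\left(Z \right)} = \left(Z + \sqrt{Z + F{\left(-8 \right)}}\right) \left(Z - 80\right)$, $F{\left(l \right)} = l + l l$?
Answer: $- \frac{1840}{3341383} + \frac{51 \sqrt{17}}{3341383} \approx -0.00048774$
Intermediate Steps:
$F{\left(l \right)} = l + l^{2}$
$v{\left(Z \right)} = \left(-80 + Z\right) \left(Z + \sqrt{56 + Z}\right)$ ($v{\left(Z \right)} = \left(Z + \sqrt{Z - 8 \left(1 - 8\right)}\right) \left(Z - 80\right) = \left(Z + \sqrt{Z - -56}\right) \left(-80 + Z\right) = \left(Z + \sqrt{Z + 56}\right) \left(-80 + Z\right) = \left(Z + \sqrt{56 + Z}\right) \left(-80 + Z\right) = \left(-80 + Z\right) \left(Z + \sqrt{56 + Z}\right)$)
$s = -8153 - 51 \sqrt{17}$ ($s = -6504 - \left(97^{2} - 7760 - 80 \sqrt{56 + 97} + 97 \sqrt{56 + 97}\right) = -6504 - \left(9409 - 7760 - 80 \sqrt{153} + 97 \sqrt{153}\right) = -6504 - \left(9409 - 7760 - 80 \cdot 3 \sqrt{17} + 97 \cdot 3 \sqrt{17}\right) = -6504 - \left(9409 - 7760 - 240 \sqrt{17} + 291 \sqrt{17}\right) = -6504 - \left(1649 + 51 \sqrt{17}\right) = -8153 - 51 \sqrt{17} \approx -8363.3$)
$\frac{1}{6313 + s} = \frac{1}{6313 - \left(8153 + 51 \sqrt{17}\right)} = \frac{1}{-1840 - 51 \sqrt{17}}$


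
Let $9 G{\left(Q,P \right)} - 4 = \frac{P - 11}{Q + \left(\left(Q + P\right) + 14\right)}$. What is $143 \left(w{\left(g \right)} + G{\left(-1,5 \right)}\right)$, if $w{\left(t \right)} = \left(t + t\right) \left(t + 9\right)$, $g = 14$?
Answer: $\frac{14098942}{153} \approx 92150.0$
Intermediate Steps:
$G{\left(Q,P \right)} = \frac{4}{9} + \frac{-11 + P}{9 \left(14 + P + 2 Q\right)}$ ($G{\left(Q,P \right)} = \frac{4}{9} + \frac{\left(P - 11\right) \frac{1}{Q + \left(\left(Q + P\right) + 14\right)}}{9} = \frac{4}{9} + \frac{\left(-11 + P\right) \frac{1}{Q + \left(\left(P + Q\right) + 14\right)}}{9} = \frac{4}{9} + \frac{\left(-11 + P\right) \frac{1}{Q + \left(14 + P + Q\right)}}{9} = \frac{4}{9} + \frac{\left(-11 + P\right) \frac{1}{14 + P + 2 Q}}{9} = \frac{4}{9} + \frac{\frac{1}{14 + P + 2 Q} \left(-11 + P\right)}{9} = \frac{4}{9} + \frac{-11 + P}{9 \left(14 + P + 2 Q\right)}$)
$w{\left(t \right)} = 2 t \left(9 + t\right)$
$143 \left(w{\left(g \right)} + G{\left(-1,5 \right)}\right) = 143 \left(2 \cdot 14 \left(9 + 14\right) + \frac{45 + 5 \cdot 5 + 8 \left(-1\right)}{9 \left(14 + 5 + 2 \left(-1\right)\right)}\right) = 143 \left(2 \cdot 14 \cdot 23 + \frac{45 + 25 - 8}{9 \left(14 + 5 - 2\right)}\right) = 143 \left(644 + \frac{1}{9} \cdot \frac{1}{17} \cdot 62\right) = 143 \left(644 + \frac{62}{153}\right) = 143 \cdot \frac{98594}{153} = \frac{14098942}{153}$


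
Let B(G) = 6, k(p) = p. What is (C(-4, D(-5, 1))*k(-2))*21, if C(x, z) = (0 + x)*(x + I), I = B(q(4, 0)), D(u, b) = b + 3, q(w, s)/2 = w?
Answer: 336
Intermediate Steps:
q(w, s) = 2*w
D(u, b) = 3 + b
I = 6
C(x, z) = x*(6 + x) (C(x, z) = (0 + x)*(x + 6) = x*(6 + x))
(C(-4, D(-5, 1))*k(-2))*21 = (-4*(6 - 4)*(-2))*21 = (-4*2*(-2))*21 = -8*(-2)*21 = 16*21 = 336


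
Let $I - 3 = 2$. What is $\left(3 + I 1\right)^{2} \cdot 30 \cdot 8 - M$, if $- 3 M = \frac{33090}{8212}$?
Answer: $\frac{63073675}{4106} \approx 15361.0$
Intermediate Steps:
$I = 5$ ($I = 3 + 2 = 5$)
$M = - \frac{5515}{4106}$ ($M = - \frac{33090 \cdot \frac{1}{8212}}{3} = \left(- \frac{1}{3}\right) \frac{16545}{4106} = - \frac{5515}{4106} \approx -1.3432$)
$\left(3 + I 1\right)^{2} \cdot 30 \cdot 8 - M = \left(3 + 5 \cdot 1\right)^{2} \cdot 30 \cdot 8 - - \frac{5515}{4106} = \left(3 + 5\right)^{2} \cdot 30 \cdot 8 + \frac{5515}{4106} = 8^{2} \cdot 30 \cdot 8 + \frac{5515}{4106} = 64 \cdot 30 \cdot 8 + \frac{5515}{4106} = 1920 \cdot 8 + \frac{5515}{4106} = 15360 + \frac{5515}{4106} = \frac{63073675}{4106}$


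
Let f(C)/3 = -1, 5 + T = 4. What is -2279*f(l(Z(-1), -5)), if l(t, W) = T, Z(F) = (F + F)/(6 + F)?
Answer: 6837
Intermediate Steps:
Z(F) = 2*F/(6 + F) (Z(F) = (2*F)/(6 + F) = 2*F/(6 + F))
T = -1 (T = -5 + 4 = -1)
l(t, W) = -1
f(C) = -3 (f(C) = 3*(-1) = -3)
-2279*f(l(Z(-1), -5)) = -2279*(-3) = 6837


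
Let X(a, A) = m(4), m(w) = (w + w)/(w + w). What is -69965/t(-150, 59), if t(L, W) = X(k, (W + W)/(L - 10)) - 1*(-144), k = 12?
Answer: -13993/29 ≈ -482.52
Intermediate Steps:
m(w) = 1 (m(w) = (2*w)/((2*w)) = (2*w)*(1/(2*w)) = 1)
X(a, A) = 1
t(L, W) = 145 (t(L, W) = 1 - 1*(-144) = 1 + 144 = 145)
-69965/t(-150, 59) = -69965/145 = -69965*1/145 = -13993/29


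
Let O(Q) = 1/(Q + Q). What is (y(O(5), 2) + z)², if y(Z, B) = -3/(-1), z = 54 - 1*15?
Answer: 1764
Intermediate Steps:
O(Q) = 1/(2*Q)
z = 39 (z = 54 - 15 = 39)
y(Z, B) = 3 (y(Z, B) = -3*(-1) = 3)
(y(O(5), 2) + z)² = (3 + 39)² = 42² = 1764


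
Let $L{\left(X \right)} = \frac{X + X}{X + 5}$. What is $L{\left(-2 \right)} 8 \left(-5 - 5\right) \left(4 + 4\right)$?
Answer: $\frac{2560}{3} \approx 853.33$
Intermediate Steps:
$L{\left(X \right)} = \frac{2 X}{5 + X}$
$L{\left(-2 \right)} 8 \left(-5 - 5\right) \left(4 + 4\right) = 2 \left(-2\right) \frac{1}{5 - 2} \cdot 8 \left(-5 - 5\right) \left(4 + 4\right) = 2 \left(-2\right) \frac{1}{3} \cdot 8 \left(\left(-10\right) 8\right) = 2 \left(-2\right) \frac{1}{3} \cdot 8 \left(-80\right) = \left(- \frac{4}{3}\right) 8 \left(-80\right) = \left(- \frac{32}{3}\right) \left(-80\right) = \frac{2560}{3}$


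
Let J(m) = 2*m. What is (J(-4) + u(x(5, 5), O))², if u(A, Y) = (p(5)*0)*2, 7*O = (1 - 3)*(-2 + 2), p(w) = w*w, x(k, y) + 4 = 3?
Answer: 64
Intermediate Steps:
x(k, y) = -1 (x(k, y) = -4 + 3 = -1)
p(w) = w²
O = 0 (O = ((1 - 3)*(-2 + 2))/7 = (-2*0)/7 = (⅐)*0 = 0)
u(A, Y) = 0 (u(A, Y) = (5²*0)*2 = (25*0)*2 = 0*2 = 0)
(J(-4) + u(x(5, 5), O))² = (2*(-4) + 0)² = (-8 + 0)² = (-8)² = 64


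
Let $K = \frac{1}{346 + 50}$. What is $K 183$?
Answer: $\frac{61}{132} \approx 0.46212$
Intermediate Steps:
$K = \frac{1}{396} \approx 0.0025253$
$K 183 = \frac{1}{396} \cdot 183 = \frac{61}{132}$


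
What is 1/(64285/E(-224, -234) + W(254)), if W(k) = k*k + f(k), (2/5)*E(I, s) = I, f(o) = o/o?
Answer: 112/7213047 ≈ 1.5527e-5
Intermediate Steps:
f(o) = 1
E(I, s) = 5*I/2
W(k) = 1 + k² (W(k) = k*k + 1 = k² + 1 = 1 + k²)
1/(64285/E(-224, -234) + W(254)) = 1/(64285/(((5/2)*(-224))) + (1 + 254²)) = 1/(64285/(-560) + (1 + 64516)) = 1/(64285*(-1/560) + 64517) = 1/(-12857/112 + 64517) = 1/(7213047/112) = 112/7213047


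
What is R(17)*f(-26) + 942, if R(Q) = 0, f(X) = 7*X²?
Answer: 942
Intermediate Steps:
R(17)*f(-26) + 942 = 0*(7*(-26)²) + 942 = 0*(7*676) + 942 = 0*4732 + 942 = 0 + 942 = 942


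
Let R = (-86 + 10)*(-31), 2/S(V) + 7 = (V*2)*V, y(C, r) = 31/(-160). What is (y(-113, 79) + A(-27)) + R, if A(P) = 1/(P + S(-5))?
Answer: 436853831/185440 ≈ 2355.8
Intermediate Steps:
y(C, r) = -31/160 (y(C, r) = 31*(-1/160) = -31/160)
S(V) = 2/(-7 + 2*V**2) (S(V) = 2/(-7 + (V*2)*V) = 2/(-7 + (2*V)*V) = 2/(-7 + 2*V**2))
R = 2356 (R = -76*(-31) = 2356)
A(P) = 1/(2/43 + P) (A(P) = 1/(P + 2/(-7 + 2*(-5)**2)) = 1/(P + 2/(-7 + 2*25)) = 1/(P + 2/(-7 + 50)) = 1/(P + 2/43) = 1/(2/43 + P))
(y(-113, 79) + A(-27)) + R = (-31/160 + 43/(2 + 43*(-27))) + 2356 = (-31/160 + 43/(2 - 1161)) + 2356 = (-31/160 + 43/(-1159)) + 2356 = (-31/160 + 43*(-1/1159)) + 2356 = (-31/160 - 43/1159) + 2356 = -42809/185440 + 2356 = 436853831/185440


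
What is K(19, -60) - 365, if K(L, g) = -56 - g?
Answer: -361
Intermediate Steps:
K(19, -60) - 365 = (-56 - 1*(-60)) - 365 = (-56 + 60) - 365 = 4 - 365 = -361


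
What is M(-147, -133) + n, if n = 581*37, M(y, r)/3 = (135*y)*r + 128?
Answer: 7940036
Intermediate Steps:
M(y, r) = 384 + 405*r*y (M(y, r) = 3*((135*y)*r + 128) = 3*(135*r*y + 128) = 3*(128 + 135*r*y) = 384 + 405*r*y)
n = 21497
M(-147, -133) + n = (384 + 405*(-133)*(-147)) + 21497 = (384 + 7918155) + 21497 = 7918539 + 21497 = 7940036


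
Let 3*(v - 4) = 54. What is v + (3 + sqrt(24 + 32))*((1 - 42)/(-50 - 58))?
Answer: 833/36 + 41*sqrt(14)/54 ≈ 25.980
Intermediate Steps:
v = 22 (v = 4 + (1/3)*54 = 4 + 18 = 22)
v + (3 + sqrt(24 + 32))*((1 - 42)/(-50 - 58)) = 22 + (3 + sqrt(24 + 32))*((1 - 42)/(-50 - 58)) = 22 + (3 + sqrt(56))*(-41/(-108)) = 22 + (3 + 2*sqrt(14))*(-41*(-1/108)) = 22 + (3 + 2*sqrt(14))*(41/108) = 22 + (41/36 + 41*sqrt(14)/54) = 833/36 + 41*sqrt(14)/54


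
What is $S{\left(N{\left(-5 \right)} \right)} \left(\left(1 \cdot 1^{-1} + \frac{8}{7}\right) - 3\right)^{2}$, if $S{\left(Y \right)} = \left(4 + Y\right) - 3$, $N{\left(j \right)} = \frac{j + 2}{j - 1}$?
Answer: $\frac{54}{49} \approx 1.102$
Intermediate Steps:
$N{\left(j \right)} = \frac{2 + j}{-1 + j}$
$S{\left(Y \right)} = 1 + Y$
$S{\left(N{\left(-5 \right)} \right)} \left(\left(1 \cdot 1^{-1} + \frac{8}{7}\right) - 3\right)^{2} = \left(1 + \frac{2 - 5}{-1 - 5}\right) \left(\left(1 \cdot 1^{-1} + \frac{8}{7}\right) - 3\right)^{2} = \left(1 + \frac{1}{-6} \left(-3\right)\right) \left(\left(1 \cdot 1 + 8 \cdot \frac{1}{7}\right) - 3\right)^{2} = \left(1 - - \frac{1}{2}\right) \left(\left(1 + \frac{8}{7}\right) - 3\right)^{2} = \left(1 + \frac{1}{2}\right) \left(\frac{15}{7} - 3\right)^{2} = \frac{3 \left(- \frac{6}{7}\right)^{2}}{2} = \frac{3}{2} \cdot \frac{36}{49} = \frac{54}{49}$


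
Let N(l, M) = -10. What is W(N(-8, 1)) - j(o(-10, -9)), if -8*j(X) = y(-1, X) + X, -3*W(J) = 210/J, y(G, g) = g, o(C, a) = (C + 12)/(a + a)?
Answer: 251/36 ≈ 6.9722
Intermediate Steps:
o(C, a) = (12 + C)/(2*a) (o(C, a) = (12 + C)/((2*a)) = (12 + C)*(1/(2*a)) = (12 + C)/(2*a))
W(J) = -70/J
j(X) = -X/4 (j(X) = -(X + X)/8 = -X/4)
W(N(-8, 1)) - j(o(-10, -9)) = -70/(-10) - (-1)*(1/2)*(12 - 10)/(-9)/4 = -70*(-1/10) - (-1)*(1/2)*(-1/9)*2/4 = 7 - (-1)*(-1)/(4*9) = 7 - 1*1/36 = 7 - 1/36 = 251/36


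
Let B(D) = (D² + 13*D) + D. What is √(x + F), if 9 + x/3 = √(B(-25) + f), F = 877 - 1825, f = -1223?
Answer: √(-975 + 6*I*√237) ≈ 1.4774 + 31.26*I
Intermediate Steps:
F = -948
B(D) = D² + 14*D
x = -27 + 6*I*√237 (x = -27 + 3*√(-25*(14 - 25) - 1223) = -27 + 3*√(-25*(-11) - 1223) = -27 + 3*√(275 - 1223) = -27 + 3*√(-948) = -27 + 3*(2*I*√237) = -27 + 6*I*√237 ≈ -27.0 + 92.369*I)
√(x + F) = √((-27 + 6*I*√237) - 948) = √(-975 + 6*I*√237)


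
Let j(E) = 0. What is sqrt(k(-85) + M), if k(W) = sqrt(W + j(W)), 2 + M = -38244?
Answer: sqrt(-38246 + I*sqrt(85)) ≈ 0.024 + 195.57*I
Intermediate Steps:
M = -38246 (M = -2 - 38244 = -38246)
k(W) = sqrt(W) (k(W) = sqrt(W + 0) = sqrt(W))
sqrt(k(-85) + M) = sqrt(sqrt(-85) - 38246) = sqrt(I*sqrt(85) - 38246) = sqrt(-38246 + I*sqrt(85))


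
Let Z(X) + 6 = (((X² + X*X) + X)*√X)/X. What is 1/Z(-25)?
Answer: -6/60061 + 245*I/60061 ≈ -9.9898e-5 + 0.0040792*I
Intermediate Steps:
Z(X) = -6 + (X + 2*X²)/√X (Z(X) = -6 + (((X² + X*X) + X)*√X)/X = -6 + (((X² + X²) + X)*√X)/X = -6 + ((2*X² + X)*√X)/X = -6 + ((X + 2*X²)*√X)/X = -6 + (√X*(X + 2*X²))/X = -6 + (X + 2*X²)/√X)
1/Z(-25) = 1/(-6 + √(-25) + 2*(-25)^(3/2)) = 1/(-6 + 5*I + 2*(-125*I)) = 1/(-6 + 5*I - 250*I) = 1/(-6 - 245*I) = (-6 + 245*I)/60061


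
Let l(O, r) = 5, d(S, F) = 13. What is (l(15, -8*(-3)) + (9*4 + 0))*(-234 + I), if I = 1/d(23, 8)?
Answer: -124681/13 ≈ -9590.8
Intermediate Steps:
I = 1/13 ≈ 0.076923
(l(15, -8*(-3)) + (9*4 + 0))*(-234 + I) = (5 + (9*4 + 0))*(-234 + 1/13) = (5 + (36 + 0))*(-3041/13) = (5 + 36)*(-3041/13) = 41*(-3041/13) = -124681/13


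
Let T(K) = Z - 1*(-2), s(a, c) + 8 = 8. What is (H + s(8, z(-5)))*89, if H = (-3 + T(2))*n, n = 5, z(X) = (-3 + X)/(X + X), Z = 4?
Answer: 1335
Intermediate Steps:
z(X) = (-3 + X)/(2*X) (z(X) = (-3 + X)/((2*X)) = (-3 + X)*(1/(2*X)) = (-3 + X)/(2*X))
s(a, c) = 0 (s(a, c) = -8 + 8 = 0)
T(K) = 6 (T(K) = 4 - 1*(-2) = 4 + 2 = 6)
H = 15 (H = (-3 + 6)*5 = 3*5 = 15)
(H + s(8, z(-5)))*89 = (15 + 0)*89 = 15*89 = 1335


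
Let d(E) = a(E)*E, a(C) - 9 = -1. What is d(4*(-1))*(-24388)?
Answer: 780416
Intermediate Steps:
a(C) = 8 (a(C) = 9 - 1 = 8)
d(E) = 8*E
d(4*(-1))*(-24388) = (8*(4*(-1)))*(-24388) = (8*(-4))*(-24388) = -32*(-24388) = 780416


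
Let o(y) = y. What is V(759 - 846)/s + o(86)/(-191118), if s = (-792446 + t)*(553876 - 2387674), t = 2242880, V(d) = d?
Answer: -4235982197209/9413633772253244 ≈ -0.00044998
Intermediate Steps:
s = -2659802968332 (s = (-792446 + 2242880)*(553876 - 2387674) = 1450434*(-1833798) = -2659802968332)
V(759 - 846)/s + o(86)/(-191118) = (759 - 846)/(-2659802968332) + 86/(-191118) = -87*(-1/2659802968332) + 86*(-1/191118) = 29/886600989444 - 43/95559 = -4235982197209/9413633772253244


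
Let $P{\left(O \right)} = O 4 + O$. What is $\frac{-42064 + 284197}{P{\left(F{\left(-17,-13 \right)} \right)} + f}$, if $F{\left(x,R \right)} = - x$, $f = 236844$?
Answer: $\frac{242133}{236929} \approx 1.022$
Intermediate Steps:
$P{\left(O \right)} = 5 O$ ($P{\left(O \right)} = 4 O + O = 5 O$)
$\frac{-42064 + 284197}{P{\left(F{\left(-17,-13 \right)} \right)} + f} = \frac{-42064 + 284197}{5 \left(\left(-1\right) \left(-17\right)\right) + 236844} = \frac{242133}{5 \cdot 17 + 236844} = \frac{242133}{85 + 236844} = \frac{242133}{236929}$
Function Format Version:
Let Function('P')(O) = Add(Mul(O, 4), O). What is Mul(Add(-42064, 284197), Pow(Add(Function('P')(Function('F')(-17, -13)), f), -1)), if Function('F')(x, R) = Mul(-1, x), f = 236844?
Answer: Rational(242133, 236929) ≈ 1.0220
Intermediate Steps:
Function('P')(O) = Mul(5, O) (Function('P')(O) = Add(Mul(4, O), O) = Mul(5, O))
Mul(Add(-42064, 284197), Pow(Add(Function('P')(Function('F')(-17, -13)), f), -1)) = Mul(Add(-42064, 284197), Pow(Add(Mul(5, Mul(-1, -17)), 236844), -1)) = Mul(242133, Pow(Add(Mul(5, 17), 236844), -1)) = Mul(242133, Pow(Add(85, 236844), -1)) = Mul(242133, Pow(236929, -1)) = Mul(242133, Rational(1, 236929)) = Rational(242133, 236929)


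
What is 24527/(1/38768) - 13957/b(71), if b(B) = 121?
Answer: 115054377099/121 ≈ 9.5086e+8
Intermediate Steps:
24527/(1/38768) - 13957/b(71) = 24527/(1/38768) - 13957/121 = 24527/(1/38768) - 13957*1/121 = 24527*38768 - 13957/121 = 950862736 - 13957/121 = 115054377099/121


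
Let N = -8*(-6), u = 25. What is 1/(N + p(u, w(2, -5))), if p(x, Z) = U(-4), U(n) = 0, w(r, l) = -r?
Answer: 1/48 ≈ 0.020833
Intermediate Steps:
p(x, Z) = 0
N = 48
1/(N + p(u, w(2, -5))) = 1/(48 + 0) = 1/48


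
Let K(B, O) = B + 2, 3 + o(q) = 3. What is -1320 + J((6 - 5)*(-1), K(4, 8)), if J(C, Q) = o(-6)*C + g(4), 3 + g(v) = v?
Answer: -1319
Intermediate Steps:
g(v) = -3 + v
o(q) = 0 (o(q) = -3 + 3 = 0)
K(B, O) = 2 + B
J(C, Q) = 1 (J(C, Q) = 0*C + (-3 + 4) = 0 + 1 = 1)
-1320 + J((6 - 5)*(-1), K(4, 8)) = -1320 + 1 = -1319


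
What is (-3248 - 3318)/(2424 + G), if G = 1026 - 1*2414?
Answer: -469/74 ≈ -6.3378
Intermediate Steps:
G = -1388 (G = 1026 - 2414 = -1388)
(-3248 - 3318)/(2424 + G) = (-3248 - 3318)/(2424 - 1388) = -6566/1036 = -6566*1/1036 = -469/74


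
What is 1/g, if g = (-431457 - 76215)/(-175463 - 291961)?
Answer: 6492/7051 ≈ 0.92072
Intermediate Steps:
g = 7051/6492 (g = -507672/(-467424) = -507672*(-1/467424) = 7051/6492 ≈ 1.0861)
1/g = 1/(7051/6492) = 6492/7051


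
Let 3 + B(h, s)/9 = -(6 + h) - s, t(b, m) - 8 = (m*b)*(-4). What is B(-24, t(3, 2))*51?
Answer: 14229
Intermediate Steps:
t(b, m) = 8 - 4*b*m (t(b, m) = 8 + (m*b)*(-4) = 8 + (b*m)*(-4) = 8 - 4*b*m)
B(h, s) = -81 - 9*h - 9*s (B(h, s) = -27 + 9*(-(6 + h) - s) = -27 + 9*((-6 - h) - s) = -27 + 9*(-6 - h - s) = -27 + (-54 - 9*h - 9*s) = -81 - 9*h - 9*s)
B(-24, t(3, 2))*51 = (-81 - 9*(-24) - 9*(8 - 4*3*2))*51 = (-81 + 216 - 9*(8 - 24))*51 = (-81 + 216 - 9*(-16))*51 = (-81 + 216 + 144)*51 = 279*51 = 14229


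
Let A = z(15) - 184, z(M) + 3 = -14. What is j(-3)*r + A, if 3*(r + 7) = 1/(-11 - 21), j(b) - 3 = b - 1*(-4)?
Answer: -5497/24 ≈ -229.04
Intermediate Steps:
j(b) = 7 + b (j(b) = 3 + (b - 1*(-4)) = 3 + (b + 4) = 3 + (4 + b) = 7 + b)
z(M) = -17 (z(M) = -3 - 14 = -17)
r = -673/96 (r = -7 + 1/(3*(-11 - 21)) = -7 + (1/3)/(-32) = -7 + (1/3)*(-1/32) = -7 - 1/96 = -673/96 ≈ -7.0104)
A = -201 (A = -17 - 184 = -201)
j(-3)*r + A = (7 - 3)*(-673/96) - 201 = 4*(-673/96) - 201 = -673/24 - 201 = -5497/24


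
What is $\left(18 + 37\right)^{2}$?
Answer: $3025$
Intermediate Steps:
$\left(18 + 37\right)^{2} = 55^{2} = 3025$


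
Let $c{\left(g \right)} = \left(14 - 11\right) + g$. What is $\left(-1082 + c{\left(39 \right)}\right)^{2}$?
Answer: $1081600$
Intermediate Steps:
$c{\left(g \right)} = 3 + g$
$\left(-1082 + c{\left(39 \right)}\right)^{2} = \left(-1082 + \left(3 + 39\right)\right)^{2} = \left(-1082 + 42\right)^{2} = \left(-1040\right)^{2} = 1081600$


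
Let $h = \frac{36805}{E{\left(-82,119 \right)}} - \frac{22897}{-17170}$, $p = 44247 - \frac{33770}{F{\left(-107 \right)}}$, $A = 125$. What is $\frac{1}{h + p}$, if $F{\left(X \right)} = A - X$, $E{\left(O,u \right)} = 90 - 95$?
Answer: $\frac{995860}{36589662261} \approx 2.7217 \cdot 10^{-5}$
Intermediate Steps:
$E{\left(O,u \right)} = -5$
$F{\left(X \right)} = 125 - X$
$p = \frac{5115767}{116}$ ($p = 44247 - \frac{33770}{125 - -107} = 44247 - \frac{33770}{125 + 107} = 44247 - \frac{33770}{232} = 44247 - 33770 \cdot \frac{1}{232} = 44247 - \frac{16885}{116} = \frac{5115767}{116} \approx 44101.0$)
$h = - \frac{126365473}{17170}$ ($h = \frac{36805}{-5} - \frac{22897}{-17170} = 36805 \left(- \frac{1}{5}\right) - - \frac{22897}{17170} = -7361 + \frac{22897}{17170} = - \frac{126365473}{17170} \approx -7359.7$)
$\frac{1}{h + p} = \frac{1}{- \frac{126365473}{17170} + \frac{5115767}{116}} = \frac{1}{\frac{36589662261}{995860}} = \frac{995860}{36589662261}$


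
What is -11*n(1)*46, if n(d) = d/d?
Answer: -506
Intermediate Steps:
n(d) = 1
-11*n(1)*46 = -11*1*46 = -11*46 = -506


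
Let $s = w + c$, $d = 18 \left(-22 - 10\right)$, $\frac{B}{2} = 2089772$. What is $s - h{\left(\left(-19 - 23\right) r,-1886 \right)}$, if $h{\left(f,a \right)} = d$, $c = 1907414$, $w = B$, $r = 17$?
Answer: $6087534$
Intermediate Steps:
$B = 4179544$ ($B = 2 \cdot 2089772 = 4179544$)
$w = 4179544$
$d = -576$ ($d = 18 \left(-32\right) = -576$)
$h{\left(f,a \right)} = -576$
$s = 6086958$ ($s = 4179544 + 1907414 = 6086958$)
$s - h{\left(\left(-19 - 23\right) r,-1886 \right)} = 6086958 - -576 = 6086958 + 576 = 6087534$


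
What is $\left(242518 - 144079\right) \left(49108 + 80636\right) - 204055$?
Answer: $12771665561$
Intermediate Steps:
$\left(242518 - 144079\right) \left(49108 + 80636\right) - 204055 = 98439 \cdot 129744 - 204055 = 12771869616 - 204055 = 12771665561$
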